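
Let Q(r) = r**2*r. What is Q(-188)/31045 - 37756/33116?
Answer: -55304273243/257021555 ≈ -215.17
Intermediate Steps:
Q(r) = r**3
Q(-188)/31045 - 37756/33116 = (-188)**3/31045 - 37756/33116 = -6644672*1/31045 - 37756*1/33116 = -6644672/31045 - 9439/8279 = -55304273243/257021555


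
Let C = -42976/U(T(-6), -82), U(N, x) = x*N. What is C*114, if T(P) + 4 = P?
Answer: -1224816/205 ≈ -5974.7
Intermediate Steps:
T(P) = -4 + P
U(N, x) = N*x
C = -10744/205 (C = -42976*(-1/(82*(-4 - 6))) = -42976/((-10*(-82))) = -42976/820 = -42976*1/820 = -10744/205 ≈ -52.410)
C*114 = -10744/205*114 = -1224816/205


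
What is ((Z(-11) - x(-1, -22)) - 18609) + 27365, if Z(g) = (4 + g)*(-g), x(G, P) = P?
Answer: 8701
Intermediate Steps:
Z(g) = -g*(4 + g)
((Z(-11) - x(-1, -22)) - 18609) + 27365 = ((-1*(-11)*(4 - 11) - 1*(-22)) - 18609) + 27365 = ((-1*(-11)*(-7) + 22) - 18609) + 27365 = ((-77 + 22) - 18609) + 27365 = (-55 - 18609) + 27365 = -18664 + 27365 = 8701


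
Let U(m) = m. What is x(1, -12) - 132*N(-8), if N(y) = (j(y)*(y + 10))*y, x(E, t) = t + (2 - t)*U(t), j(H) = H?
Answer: -17076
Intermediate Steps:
x(E, t) = t + t*(2 - t) (x(E, t) = t + (2 - t)*t = t + t*(2 - t))
N(y) = y²*(10 + y) (N(y) = (y*(y + 10))*y = (y*(10 + y))*y = y²*(10 + y))
x(1, -12) - 132*N(-8) = -12*(3 - 1*(-12)) - 132*(-8)²*(10 - 8) = -12*(3 + 12) - 8448*2 = -12*15 - 132*128 = -180 - 16896 = -17076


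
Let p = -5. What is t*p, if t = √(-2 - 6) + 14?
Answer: -70 - 10*I*√2 ≈ -70.0 - 14.142*I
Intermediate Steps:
t = 14 + 2*I*√2 (t = √(-8) + 14 = 2*I*√2 + 14 = 14 + 2*I*√2 ≈ 14.0 + 2.8284*I)
t*p = (14 + 2*I*√2)*(-5) = -70 - 10*I*√2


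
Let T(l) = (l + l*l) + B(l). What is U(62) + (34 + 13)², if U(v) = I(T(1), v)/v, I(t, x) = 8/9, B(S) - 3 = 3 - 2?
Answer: 616315/279 ≈ 2209.0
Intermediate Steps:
B(S) = 4 (B(S) = 3 + (3 - 2) = 3 + 1 = 4)
T(l) = 4 + l + l² (T(l) = (l + l*l) + 4 = (l + l²) + 4 = 4 + l + l²)
I(t, x) = 8/9 (I(t, x) = 8*(⅑) = 8/9)
U(v) = 8/(9*v)
U(62) + (34 + 13)² = (8/9)/62 + (34 + 13)² = (8/9)*(1/62) + 47² = 4/279 + 2209 = 616315/279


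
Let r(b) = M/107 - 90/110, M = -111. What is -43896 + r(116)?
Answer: -51667776/1177 ≈ -43898.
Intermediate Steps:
r(b) = -2184/1177 (r(b) = -111/107 - 90/110 = -111*1/107 - 90*1/110 = -111/107 - 9/11 = -2184/1177)
-43896 + r(116) = -43896 - 2184/1177 = -51667776/1177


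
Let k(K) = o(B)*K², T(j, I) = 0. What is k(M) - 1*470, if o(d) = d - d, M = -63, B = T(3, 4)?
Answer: -470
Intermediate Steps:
B = 0
o(d) = 0
k(K) = 0 (k(K) = 0*K² = 0)
k(M) - 1*470 = 0 - 1*470 = 0 - 470 = -470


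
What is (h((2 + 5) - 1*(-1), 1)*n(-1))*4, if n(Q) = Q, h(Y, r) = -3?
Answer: 12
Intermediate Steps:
(h((2 + 5) - 1*(-1), 1)*n(-1))*4 = -3*(-1)*4 = 3*4 = 12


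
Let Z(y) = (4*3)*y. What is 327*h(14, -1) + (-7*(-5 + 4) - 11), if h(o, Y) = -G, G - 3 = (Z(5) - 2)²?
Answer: -1101013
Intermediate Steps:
Z(y) = 12*y
G = 3367 (G = 3 + (12*5 - 2)² = 3 + (60 - 2)² = 3 + 58² = 3 + 3364 = 3367)
h(o, Y) = -3367 (h(o, Y) = -1*3367 = -3367)
327*h(14, -1) + (-7*(-5 + 4) - 11) = 327*(-3367) + (-7*(-5 + 4) - 11) = -1101009 + (-7*(-1) - 11) = -1101009 + (7 - 11) = -1101009 - 4 = -1101013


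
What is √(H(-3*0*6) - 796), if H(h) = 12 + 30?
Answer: I*√754 ≈ 27.459*I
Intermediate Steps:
H(h) = 42
√(H(-3*0*6) - 796) = √(42 - 796) = √(-754) = I*√754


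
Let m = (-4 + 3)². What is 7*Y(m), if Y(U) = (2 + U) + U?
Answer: 28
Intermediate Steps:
m = 1 (m = (-1)² = 1)
Y(U) = 2 + 2*U
7*Y(m) = 7*(2 + 2*1) = 7*(2 + 2) = 7*4 = 28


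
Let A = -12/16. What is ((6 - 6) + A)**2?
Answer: 9/16 ≈ 0.56250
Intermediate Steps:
A = -3/4 (A = -12*1/16 = -3/4 ≈ -0.75000)
((6 - 6) + A)**2 = ((6 - 6) - 3/4)**2 = (0 - 3/4)**2 = (-3/4)**2 = 9/16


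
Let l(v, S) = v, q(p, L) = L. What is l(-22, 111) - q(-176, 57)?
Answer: -79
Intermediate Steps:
l(-22, 111) - q(-176, 57) = -22 - 1*57 = -22 - 57 = -79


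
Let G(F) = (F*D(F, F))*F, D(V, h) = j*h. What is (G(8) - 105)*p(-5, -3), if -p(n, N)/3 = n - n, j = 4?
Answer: 0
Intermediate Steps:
D(V, h) = 4*h
p(n, N) = 0 (p(n, N) = -3*(n - n) = -3*0 = 0)
G(F) = 4*F**3 (G(F) = (F*(4*F))*F = (4*F**2)*F = 4*F**3)
(G(8) - 105)*p(-5, -3) = (4*8**3 - 105)*0 = (4*512 - 105)*0 = (2048 - 105)*0 = 1943*0 = 0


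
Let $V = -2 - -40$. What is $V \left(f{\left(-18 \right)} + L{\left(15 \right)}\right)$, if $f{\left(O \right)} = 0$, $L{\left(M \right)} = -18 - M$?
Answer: $-1254$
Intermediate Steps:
$V = 38$ ($V = -2 + 40 = 38$)
$V \left(f{\left(-18 \right)} + L{\left(15 \right)}\right) = 38 \left(0 - 33\right) = 38 \left(-33\right) = -1254$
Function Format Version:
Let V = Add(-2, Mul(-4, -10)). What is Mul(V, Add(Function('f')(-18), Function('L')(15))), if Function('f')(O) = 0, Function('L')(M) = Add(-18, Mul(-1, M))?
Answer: -1254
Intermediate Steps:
V = 38 (V = Add(-2, 40) = 38)
Mul(V, Add(Function('f')(-18), Function('L')(15))) = Mul(38, Add(0, Add(-18, Mul(-1, 15)))) = Mul(38, Add(0, Add(-18, -15))) = Mul(38, Add(0, -33)) = Mul(38, -33) = -1254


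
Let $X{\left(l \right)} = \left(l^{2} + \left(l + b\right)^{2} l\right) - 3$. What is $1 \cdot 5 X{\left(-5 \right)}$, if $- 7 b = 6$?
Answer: $- \frac{36635}{49} \approx -747.65$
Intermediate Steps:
$b = - \frac{6}{7}$ ($b = \left(- \frac{1}{7}\right) 6 = - \frac{6}{7} \approx -0.85714$)
$X{\left(l \right)} = -3 + l^{2} + l \left(- \frac{6}{7} + l\right)^{2}$ ($X{\left(l \right)} = \left(l^{2} + \left(l - \frac{6}{7}\right)^{2} l\right) - 3 = \left(l^{2} + \left(- \frac{6}{7} + l\right)^{2} l\right) - 3 = \left(l^{2} + l \left(- \frac{6}{7} + l\right)^{2}\right) - 3 = -3 + l^{2} + l \left(- \frac{6}{7} + l\right)^{2}$)
$1 \cdot 5 X{\left(-5 \right)} = 1 \cdot 5 \left(-3 + \left(-5\right)^{2} + \frac{1}{49} \left(-5\right) \left(-6 + 7 \left(-5\right)\right)^{2}\right) = 5 \left(-3 + 25 + \frac{1}{49} \left(-5\right) \left(-6 - 35\right)^{2}\right) = 5 \left(-3 + 25 + \frac{1}{49} \left(-5\right) \left(-41\right)^{2}\right) = 5 \left(-3 + 25 + \frac{1}{49} \left(-5\right) 1681\right) = 5 \left(-3 + 25 - \frac{8405}{49}\right) = 5 \left(- \frac{7327}{49}\right) = - \frac{36635}{49}$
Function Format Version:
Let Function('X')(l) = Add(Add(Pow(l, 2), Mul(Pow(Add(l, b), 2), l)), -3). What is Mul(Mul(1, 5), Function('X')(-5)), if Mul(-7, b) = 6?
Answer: Rational(-36635, 49) ≈ -747.65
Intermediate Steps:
b = Rational(-6, 7) (b = Mul(Rational(-1, 7), 6) = Rational(-6, 7) ≈ -0.85714)
Function('X')(l) = Add(-3, Pow(l, 2), Mul(l, Pow(Add(Rational(-6, 7), l), 2))) (Function('X')(l) = Add(Add(Pow(l, 2), Mul(Pow(Add(l, Rational(-6, 7)), 2), l)), -3) = Add(Add(Pow(l, 2), Mul(Pow(Add(Rational(-6, 7), l), 2), l)), -3) = Add(Add(Pow(l, 2), Mul(l, Pow(Add(Rational(-6, 7), l), 2))), -3) = Add(-3, Pow(l, 2), Mul(l, Pow(Add(Rational(-6, 7), l), 2))))
Mul(Mul(1, 5), Function('X')(-5)) = Mul(Mul(1, 5), Add(-3, Pow(-5, 2), Mul(Rational(1, 49), -5, Pow(Add(-6, Mul(7, -5)), 2)))) = Mul(5, Add(-3, 25, Mul(Rational(1, 49), -5, Pow(Add(-6, -35), 2)))) = Mul(5, Add(-3, 25, Mul(Rational(1, 49), -5, Pow(-41, 2)))) = Mul(5, Add(-3, 25, Mul(Rational(1, 49), -5, 1681))) = Mul(5, Add(-3, 25, Rational(-8405, 49))) = Mul(5, Rational(-7327, 49)) = Rational(-36635, 49)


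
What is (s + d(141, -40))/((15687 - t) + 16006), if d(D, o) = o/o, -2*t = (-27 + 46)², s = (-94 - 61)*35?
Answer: -3616/21249 ≈ -0.17017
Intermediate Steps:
s = -5425 (s = -155*35 = -5425)
t = -361/2 (t = -(-27 + 46)²/2 = -½*19² = -½*361 = -361/2 ≈ -180.50)
d(D, o) = 1
(s + d(141, -40))/((15687 - t) + 16006) = (-5425 + 1)/((15687 - 1*(-361/2)) + 16006) = -5424/((15687 + 361/2) + 16006) = -5424/(31735/2 + 16006) = -5424/63747/2 = -5424*2/63747 = -3616/21249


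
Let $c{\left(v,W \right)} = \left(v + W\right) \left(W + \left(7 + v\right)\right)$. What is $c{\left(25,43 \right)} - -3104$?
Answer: $8204$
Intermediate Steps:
$c{\left(v,W \right)} = \left(W + v\right) \left(7 + W + v\right)$
$c{\left(25,43 \right)} - -3104 = \left(43^{2} + 25^{2} + 7 \cdot 43 + 7 \cdot 25 + 2 \cdot 43 \cdot 25\right) - -3104 = \left(1849 + 625 + 301 + 175 + 2150\right) + 3104 = 5100 + 3104 = 8204$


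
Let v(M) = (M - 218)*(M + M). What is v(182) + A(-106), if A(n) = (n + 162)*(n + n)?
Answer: -24976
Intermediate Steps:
A(n) = 2*n*(162 + n) (A(n) = (162 + n)*(2*n) = 2*n*(162 + n))
v(M) = 2*M*(-218 + M) (v(M) = (-218 + M)*(2*M) = 2*M*(-218 + M))
v(182) + A(-106) = 2*182*(-218 + 182) + 2*(-106)*(162 - 106) = 2*182*(-36) + 2*(-106)*56 = -13104 - 11872 = -24976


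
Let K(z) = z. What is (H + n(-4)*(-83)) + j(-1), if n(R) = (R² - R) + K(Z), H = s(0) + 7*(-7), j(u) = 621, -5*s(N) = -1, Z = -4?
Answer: -3779/5 ≈ -755.80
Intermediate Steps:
s(N) = ⅕ (s(N) = -⅕*(-1) = ⅕)
H = -244/5 (H = ⅕ + 7*(-7) = ⅕ - 49 = -244/5 ≈ -48.800)
n(R) = -4 + R² - R (n(R) = (R² - R) - 4 = -4 + R² - R)
(H + n(-4)*(-83)) + j(-1) = (-244/5 + (-4 + (-4)² - 1*(-4))*(-83)) + 621 = (-244/5 + (-4 + 16 + 4)*(-83)) + 621 = (-244/5 + 16*(-83)) + 621 = (-244/5 - 1328) + 621 = -6884/5 + 621 = -3779/5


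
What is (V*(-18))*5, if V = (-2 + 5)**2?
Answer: -810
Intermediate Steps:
V = 9 (V = 3**2 = 9)
(V*(-18))*5 = (9*(-18))*5 = -162*5 = -810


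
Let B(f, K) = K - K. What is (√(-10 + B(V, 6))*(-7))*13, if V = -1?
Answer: -91*I*√10 ≈ -287.77*I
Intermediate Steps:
B(f, K) = 0
(√(-10 + B(V, 6))*(-7))*13 = (√(-10 + 0)*(-7))*13 = (√(-10)*(-7))*13 = ((I*√10)*(-7))*13 = -7*I*√10*13 = -91*I*√10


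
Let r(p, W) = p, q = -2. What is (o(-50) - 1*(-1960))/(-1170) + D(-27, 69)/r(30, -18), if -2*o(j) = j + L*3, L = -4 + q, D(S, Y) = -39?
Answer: -703/234 ≈ -3.0043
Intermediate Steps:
L = -6 (L = -4 - 2 = -6)
o(j) = 9 - j/2 (o(j) = -(j - 6*3)/2 = -(j - 18)/2 = -(-18 + j)/2 = 9 - j/2)
(o(-50) - 1*(-1960))/(-1170) + D(-27, 69)/r(30, -18) = ((9 - 1/2*(-50)) - 1*(-1960))/(-1170) - 39/30 = ((9 + 25) + 1960)*(-1/1170) - 39*1/30 = (34 + 1960)*(-1/1170) - 13/10 = 1994*(-1/1170) - 13/10 = -997/585 - 13/10 = -703/234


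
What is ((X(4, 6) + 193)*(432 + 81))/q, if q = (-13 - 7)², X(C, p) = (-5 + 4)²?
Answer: 49761/200 ≈ 248.80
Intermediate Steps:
X(C, p) = 1 (X(C, p) = (-1)² = 1)
q = 400 (q = (-20)² = 400)
((X(4, 6) + 193)*(432 + 81))/q = ((1 + 193)*(432 + 81))/400 = (194*513)*(1/400) = 99522*(1/400) = 49761/200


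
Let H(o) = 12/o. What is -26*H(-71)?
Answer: 312/71 ≈ 4.3944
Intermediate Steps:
-26*H(-71) = -312/(-71) = -312*(-1)/71 = -26*(-12/71) = 312/71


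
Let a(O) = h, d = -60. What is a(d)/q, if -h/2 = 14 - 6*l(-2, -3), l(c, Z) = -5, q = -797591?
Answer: 88/797591 ≈ 0.00011033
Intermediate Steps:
h = -88 (h = -2*(14 - 6*(-5)) = -2*(14 + 30) = -2*44 = -88)
a(O) = -88
a(d)/q = -88/(-797591) = -88*(-1/797591) = 88/797591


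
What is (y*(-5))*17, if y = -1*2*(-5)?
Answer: -850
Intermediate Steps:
y = 10 (y = -2*(-5) = 10)
(y*(-5))*17 = (10*(-5))*17 = -50*17 = -850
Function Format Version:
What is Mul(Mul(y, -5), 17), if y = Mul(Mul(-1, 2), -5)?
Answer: -850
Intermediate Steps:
y = 10 (y = Mul(-2, -5) = 10)
Mul(Mul(y, -5), 17) = Mul(Mul(10, -5), 17) = Mul(-50, 17) = -850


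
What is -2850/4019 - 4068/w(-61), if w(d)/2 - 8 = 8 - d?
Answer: -8394096/309463 ≈ -27.125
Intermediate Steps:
w(d) = 32 - 2*d (w(d) = 16 + 2*(8 - d) = 16 + (16 - 2*d) = 32 - 2*d)
-2850/4019 - 4068/w(-61) = -2850/4019 - 4068/(32 - 2*(-61)) = -2850*1/4019 - 4068/(32 + 122) = -2850/4019 - 4068/154 = -2850/4019 - 4068*1/154 = -2850/4019 - 2034/77 = -8394096/309463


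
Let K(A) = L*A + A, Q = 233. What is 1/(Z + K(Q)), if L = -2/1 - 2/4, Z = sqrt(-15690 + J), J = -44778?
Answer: -466/243491 - 8*I*sqrt(15117)/730473 ≈ -0.0019138 - 0.0013465*I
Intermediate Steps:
Z = 2*I*sqrt(15117) (Z = sqrt(-15690 - 44778) = sqrt(-60468) = 2*I*sqrt(15117) ≈ 245.9*I)
L = -5/2 (L = -2*1 - 2*1/4 = -2 - 1/2 = -5/2 ≈ -2.5000)
K(A) = -3*A/2 (K(A) = -5*A/2 + A = -3*A/2)
1/(Z + K(Q)) = 1/(2*I*sqrt(15117) - 3/2*233) = 1/(2*I*sqrt(15117) - 699/2) = 1/(-699/2 + 2*I*sqrt(15117))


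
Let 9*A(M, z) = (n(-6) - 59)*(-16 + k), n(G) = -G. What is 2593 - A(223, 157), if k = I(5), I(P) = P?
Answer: 22754/9 ≈ 2528.2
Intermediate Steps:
k = 5
A(M, z) = 583/9 (A(M, z) = ((-1*(-6) - 59)*(-16 + 5))/9 = ((6 - 59)*(-11))/9 = (-53*(-11))/9 = (1/9)*583 = 583/9)
2593 - A(223, 157) = 2593 - 1*583/9 = 2593 - 583/9 = 22754/9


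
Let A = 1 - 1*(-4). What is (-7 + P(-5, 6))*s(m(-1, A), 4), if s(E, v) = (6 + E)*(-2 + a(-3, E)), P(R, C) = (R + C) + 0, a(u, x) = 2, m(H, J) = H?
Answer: 0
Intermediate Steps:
A = 5 (A = 1 + 4 = 5)
P(R, C) = C + R (P(R, C) = (C + R) + 0 = C + R)
s(E, v) = 0 (s(E, v) = (6 + E)*(-2 + 2) = (6 + E)*0 = 0)
(-7 + P(-5, 6))*s(m(-1, A), 4) = (-7 + (6 - 5))*0 = (-7 + 1)*0 = -6*0 = 0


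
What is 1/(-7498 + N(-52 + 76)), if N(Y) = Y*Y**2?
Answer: 1/6326 ≈ 0.00015808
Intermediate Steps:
N(Y) = Y**3
1/(-7498 + N(-52 + 76)) = 1/(-7498 + (-52 + 76)**3) = 1/(-7498 + 24**3) = 1/(-7498 + 13824) = 1/6326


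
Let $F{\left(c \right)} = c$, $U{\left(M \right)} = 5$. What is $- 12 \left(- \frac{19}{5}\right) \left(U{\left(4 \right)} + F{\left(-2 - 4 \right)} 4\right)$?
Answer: $- \frac{4332}{5} \approx -866.4$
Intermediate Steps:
$- 12 \left(- \frac{19}{5}\right) \left(U{\left(4 \right)} + F{\left(-2 - 4 \right)} 4\right) = - 12 \left(- \frac{19}{5}\right) \left(5 + \left(-2 - 4\right) 4\right) = - 12 \left(\left(-19\right) \frac{1}{5}\right) \left(5 + \left(-2 - 4\right) 4\right) = \left(-12\right) \left(- \frac{19}{5}\right) \left(5 - 24\right) = \frac{228 \left(5 - 24\right)}{5} = \frac{228}{5} \left(-19\right) = - \frac{4332}{5}$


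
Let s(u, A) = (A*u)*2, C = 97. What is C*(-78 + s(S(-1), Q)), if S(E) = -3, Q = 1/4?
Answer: -15423/2 ≈ -7711.5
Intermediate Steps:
Q = 1/4 ≈ 0.25000
s(u, A) = 2*A*u
C*(-78 + s(S(-1), Q)) = 97*(-78 + 2*(1/4)*(-3)) = 97*(-78 - 3/2) = 97*(-159/2) = -15423/2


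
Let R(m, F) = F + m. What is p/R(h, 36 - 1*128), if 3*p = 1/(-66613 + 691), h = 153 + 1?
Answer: -1/12261492 ≈ -8.1556e-8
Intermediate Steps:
h = 154
p = -1/197766 (p = 1/(3*(-66613 + 691)) = (⅓)/(-65922) = (⅓)*(-1/65922) = -1/197766 ≈ -5.0565e-6)
p/R(h, 36 - 1*128) = -1/(197766*((36 - 1*128) + 154)) = -1/(197766*((36 - 128) + 154)) = -1/(197766*(-92 + 154)) = -1/197766/62 = -1/197766*1/62 = -1/12261492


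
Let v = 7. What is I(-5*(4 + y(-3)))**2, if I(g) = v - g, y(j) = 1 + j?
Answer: 289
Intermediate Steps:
I(g) = 7 - g
I(-5*(4 + y(-3)))**2 = (7 - (-5)*(4 + (1 - 3)))**2 = (7 - (-5)*(4 - 2))**2 = (7 - (-5)*2)**2 = (7 - 1*(-10))**2 = (7 + 10)**2 = 17**2 = 289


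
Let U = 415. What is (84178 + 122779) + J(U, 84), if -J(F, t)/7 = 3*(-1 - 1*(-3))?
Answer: 206915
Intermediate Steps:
J(F, t) = -42 (J(F, t) = -21*(-1 - 1*(-3)) = -21*(-1 + 3) = -21*2 = -7*6 = -42)
(84178 + 122779) + J(U, 84) = (84178 + 122779) - 42 = 206957 - 42 = 206915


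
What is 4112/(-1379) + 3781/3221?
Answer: -8030753/4441759 ≈ -1.8080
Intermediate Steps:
4112/(-1379) + 3781/3221 = 4112*(-1/1379) + 3781*(1/3221) = -4112/1379 + 3781/3221 = -8030753/4441759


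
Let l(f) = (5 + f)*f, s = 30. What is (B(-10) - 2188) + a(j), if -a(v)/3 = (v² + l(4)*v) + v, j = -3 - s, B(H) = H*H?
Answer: -1692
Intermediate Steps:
B(H) = H²
l(f) = f*(5 + f)
j = -33 (j = -3 - 1*30 = -3 - 30 = -33)
a(v) = -111*v - 3*v² (a(v) = -3*((v² + (4*(5 + 4))*v) + v) = -3*((v² + (4*9)*v) + v) = -3*((v² + 36*v) + v) = -3*(v² + 37*v) = -111*v - 3*v²)
(B(-10) - 2188) + a(j) = ((-10)² - 2188) - 3*(-33)*(37 - 33) = (100 - 2188) - 3*(-33)*4 = -2088 + 396 = -1692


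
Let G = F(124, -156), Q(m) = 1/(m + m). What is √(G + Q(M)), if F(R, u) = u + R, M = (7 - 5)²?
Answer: I*√510/4 ≈ 5.6458*I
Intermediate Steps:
M = 4 (M = 2² = 4)
F(R, u) = R + u
Q(m) = 1/(2*m)
G = -32 (G = 124 - 156 = -32)
√(G + Q(M)) = √(-32 + (½)/4) = √(-32 + (½)*(¼)) = √(-32 + ⅛) = √(-255/8) = I*√510/4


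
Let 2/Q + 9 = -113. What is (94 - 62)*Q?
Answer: -32/61 ≈ -0.52459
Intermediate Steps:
Q = -1/61 (Q = 2/(-9 - 113) = 2/(-122) = 2*(-1/122) = -1/61 ≈ -0.016393)
(94 - 62)*Q = (94 - 62)*(-1/61) = 32*(-1/61) = -32/61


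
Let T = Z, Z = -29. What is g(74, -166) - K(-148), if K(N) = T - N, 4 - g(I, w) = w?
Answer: 51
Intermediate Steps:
T = -29
g(I, w) = 4 - w
K(N) = -29 - N
g(74, -166) - K(-148) = (4 - 1*(-166)) - (-29 - 1*(-148)) = (4 + 166) - (-29 + 148) = 170 - 1*119 = 170 - 119 = 51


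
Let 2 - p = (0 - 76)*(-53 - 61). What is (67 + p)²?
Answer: 73874025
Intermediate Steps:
p = -8662 (p = 2 - (0 - 76)*(-53 - 61) = 2 - (-76)*(-114) = 2 - 1*8664 = 2 - 8664 = -8662)
(67 + p)² = (67 - 8662)² = (-8595)² = 73874025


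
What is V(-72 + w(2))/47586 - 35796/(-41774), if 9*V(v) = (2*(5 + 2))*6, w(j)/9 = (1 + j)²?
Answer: 182547680/212984739 ≈ 0.85709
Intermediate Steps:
w(j) = 9*(1 + j)²
V(v) = 28/3 (V(v) = ((2*(5 + 2))*6)/9 = ((2*7)*6)/9 = (14*6)/9 = (⅑)*84 = 28/3)
V(-72 + w(2))/47586 - 35796/(-41774) = (28/3)/47586 - 35796/(-41774) = (28/3)*(1/47586) - 35796*(-1/41774) = 2/10197 + 17898/20887 = 182547680/212984739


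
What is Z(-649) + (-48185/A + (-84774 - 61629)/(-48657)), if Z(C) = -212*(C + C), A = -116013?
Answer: 517781690201000/1881614847 ≈ 2.7518e+5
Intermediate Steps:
Z(C) = -424*C
Z(-649) + (-48185/A + (-84774 - 61629)/(-48657)) = -424*(-649) + (-48185/(-116013) + (-84774 - 61629)/(-48657)) = 275176 + (-48185*(-1/116013) - 146403*(-1/48657)) = 275176 + (48185/116013 + 48801/16219) = 275176 + 6443062928/1881614847 = 517781690201000/1881614847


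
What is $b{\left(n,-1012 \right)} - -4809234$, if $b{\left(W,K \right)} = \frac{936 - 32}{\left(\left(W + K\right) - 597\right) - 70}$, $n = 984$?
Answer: $\frac{3342416726}{695} \approx 4.8092 \cdot 10^{6}$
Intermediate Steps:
$b{\left(W,K \right)} = \frac{904}{-667 + K + W}$ ($b{\left(W,K \right)} = \frac{904}{\left(\left(K + W\right) - 597\right) - 70} = \frac{904}{\left(-597 + K + W\right) - 70} = \frac{904}{-667 + K + W}$)
$b{\left(n,-1012 \right)} - -4809234 = \frac{904}{-667 - 1012 + 984} - -4809234 = \frac{904}{-695} + 4809234 = 904 \left(- \frac{1}{695}\right) + 4809234 = - \frac{904}{695} + 4809234 = \frac{3342416726}{695}$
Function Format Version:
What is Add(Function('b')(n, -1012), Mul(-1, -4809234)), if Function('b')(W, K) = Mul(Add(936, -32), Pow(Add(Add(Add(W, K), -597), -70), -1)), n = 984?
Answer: Rational(3342416726, 695) ≈ 4.8092e+6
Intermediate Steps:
Function('b')(W, K) = Mul(904, Pow(Add(-667, K, W), -1)) (Function('b')(W, K) = Mul(904, Pow(Add(Add(Add(K, W), -597), -70), -1)) = Mul(904, Pow(Add(Add(-597, K, W), -70), -1)) = Mul(904, Pow(Add(-667, K, W), -1)))
Add(Function('b')(n, -1012), Mul(-1, -4809234)) = Add(Mul(904, Pow(Add(-667, -1012, 984), -1)), Mul(-1, -4809234)) = Add(Mul(904, Pow(-695, -1)), 4809234) = Add(Mul(904, Rational(-1, 695)), 4809234) = Add(Rational(-904, 695), 4809234) = Rational(3342416726, 695)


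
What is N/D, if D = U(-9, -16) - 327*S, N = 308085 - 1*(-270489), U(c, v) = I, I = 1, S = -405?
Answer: 289287/66218 ≈ 4.3687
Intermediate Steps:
U(c, v) = 1
N = 578574 (N = 308085 + 270489 = 578574)
D = 132436 (D = 1 - 327*(-405) = 1 + 132435 = 132436)
N/D = 578574/132436 = 578574*(1/132436) = 289287/66218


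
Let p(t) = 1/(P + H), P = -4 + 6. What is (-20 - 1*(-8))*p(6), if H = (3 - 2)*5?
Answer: -12/7 ≈ -1.7143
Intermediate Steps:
P = 2
H = 5 (H = 1*5 = 5)
p(t) = ⅐ (p(t) = 1/(2 + 5) = 1/7 = ⅐)
(-20 - 1*(-8))*p(6) = (-20 - 1*(-8))*(⅐) = (-20 + 8)*(⅐) = -12*⅐ = -12/7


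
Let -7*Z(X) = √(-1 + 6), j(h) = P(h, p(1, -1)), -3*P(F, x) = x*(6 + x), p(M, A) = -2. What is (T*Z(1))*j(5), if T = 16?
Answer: -128*√5/21 ≈ -13.629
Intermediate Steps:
P(F, x) = -x*(6 + x)/3
j(h) = 8/3 (j(h) = -⅓*(-2)*(6 - 2) = -⅓*(-2)*4 = 8/3)
Z(X) = -√5/7 (Z(X) = -√(-1 + 6)/7 = -√5/7)
(T*Z(1))*j(5) = (16*(-√5/7))*(8/3) = -16*√5/7*(8/3) = -128*√5/21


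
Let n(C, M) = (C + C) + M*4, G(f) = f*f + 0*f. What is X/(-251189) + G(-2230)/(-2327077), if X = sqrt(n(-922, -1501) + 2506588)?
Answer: -4972900/2327077 - 2*sqrt(624685)/251189 ≈ -2.1433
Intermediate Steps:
G(f) = f**2 (G(f) = f**2 + 0 = f**2)
n(C, M) = 2*C + 4*M
X = 2*sqrt(624685) (X = sqrt((2*(-922) + 4*(-1501)) + 2506588) = sqrt((-1844 - 6004) + 2506588) = sqrt(-7848 + 2506588) = sqrt(2498740) = 2*sqrt(624685) ≈ 1580.7)
X/(-251189) + G(-2230)/(-2327077) = (2*sqrt(624685))/(-251189) + (-2230)**2/(-2327077) = (2*sqrt(624685))*(-1/251189) + 4972900*(-1/2327077) = -2*sqrt(624685)/251189 - 4972900/2327077 = -4972900/2327077 - 2*sqrt(624685)/251189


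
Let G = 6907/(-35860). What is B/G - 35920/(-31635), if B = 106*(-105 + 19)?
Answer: 2068344401408/43700589 ≈ 47330.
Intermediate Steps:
B = -9116 (B = 106*(-86) = -9116)
G = -6907/35860 (G = 6907*(-1/35860) = -6907/35860 ≈ -0.19261)
B/G - 35920/(-31635) = -9116/(-6907/35860) - 35920/(-31635) = -9116*(-35860/6907) - 35920*(-1/31635) = 326899760/6907 + 7184/6327 = 2068344401408/43700589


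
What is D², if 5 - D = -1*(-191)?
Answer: 34596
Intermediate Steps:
D = -186 (D = 5 - (-1)*(-191) = 5 - 1*191 = 5 - 191 = -186)
D² = (-186)² = 34596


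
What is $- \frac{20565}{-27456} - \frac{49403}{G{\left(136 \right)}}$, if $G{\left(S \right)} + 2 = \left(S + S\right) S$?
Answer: $- \frac{99284903}{169266240} \approx -0.58656$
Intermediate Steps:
$G{\left(S \right)} = -2 + 2 S^{2}$ ($G{\left(S \right)} = -2 + \left(S + S\right) S = -2 + 2 S S = -2 + 2 S^{2}$)
$- \frac{20565}{-27456} - \frac{49403}{G{\left(136 \right)}} = - \frac{20565}{-27456} - \frac{49403}{-2 + 2 \cdot 136^{2}} = \left(-20565\right) \left(- \frac{1}{27456}\right) - \frac{49403}{-2 + 2 \cdot 18496} = \frac{6855}{9152} - \frac{49403}{-2 + 36992} = \frac{6855}{9152} - \frac{49403}{36990} = - \frac{99284903}{169266240}$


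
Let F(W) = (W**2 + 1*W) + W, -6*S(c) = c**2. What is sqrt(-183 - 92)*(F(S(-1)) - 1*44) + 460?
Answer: 460 - 7975*I*sqrt(11)/36 ≈ 460.0 - 734.72*I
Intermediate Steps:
S(c) = -c**2/6
F(W) = W**2 + 2*W (F(W) = (W**2 + W) + W = (W + W**2) + W = W**2 + 2*W)
sqrt(-183 - 92)*(F(S(-1)) - 1*44) + 460 = sqrt(-183 - 92)*((-1/6*(-1)**2)*(2 - 1/6*(-1)**2) - 1*44) + 460 = sqrt(-275)*((-1/6*1)*(2 - 1/6*1) - 44) + 460 = (5*I*sqrt(11))*(-(2 - 1/6)/6 - 44) + 460 = (5*I*sqrt(11))*(-1/6*11/6 - 44) + 460 = (5*I*sqrt(11))*(-11/36 - 44) + 460 = (5*I*sqrt(11))*(-1595/36) + 460 = -7975*I*sqrt(11)/36 + 460 = 460 - 7975*I*sqrt(11)/36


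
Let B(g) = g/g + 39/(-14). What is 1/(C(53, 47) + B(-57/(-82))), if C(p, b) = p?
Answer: 14/717 ≈ 0.019526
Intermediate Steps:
B(g) = -25/14 (B(g) = 1 + 39*(-1/14) = 1 - 39/14 = -25/14)
1/(C(53, 47) + B(-57/(-82))) = 1/(53 - 25/14) = 1/(717/14) = 14/717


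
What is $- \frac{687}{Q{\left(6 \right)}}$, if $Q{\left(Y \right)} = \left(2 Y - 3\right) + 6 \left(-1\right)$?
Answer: $-229$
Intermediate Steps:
$Q{\left(Y \right)} = -9 + 2 Y$ ($Q{\left(Y \right)} = \left(-3 + 2 Y\right) - 6 = -9 + 2 Y$)
$- \frac{687}{Q{\left(6 \right)}} = - \frac{687}{-9 + 2 \cdot 6} = - \frac{687}{-9 + 12} = - \frac{687}{3} = \left(-687\right) \frac{1}{3} = -229$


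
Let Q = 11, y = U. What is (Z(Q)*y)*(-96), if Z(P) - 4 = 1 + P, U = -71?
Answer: 109056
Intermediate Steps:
y = -71
Z(P) = 5 + P (Z(P) = 4 + (1 + P) = 5 + P)
(Z(Q)*y)*(-96) = ((5 + 11)*(-71))*(-96) = (16*(-71))*(-96) = -1136*(-96) = 109056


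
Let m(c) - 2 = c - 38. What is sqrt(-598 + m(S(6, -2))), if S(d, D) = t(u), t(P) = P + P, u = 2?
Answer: 3*I*sqrt(70) ≈ 25.1*I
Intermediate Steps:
t(P) = 2*P
S(d, D) = 4 (S(d, D) = 2*2 = 4)
m(c) = -36 + c (m(c) = 2 + (c - 38) = 2 + (-38 + c) = -36 + c)
sqrt(-598 + m(S(6, -2))) = sqrt(-598 + (-36 + 4)) = sqrt(-598 - 32) = sqrt(-630) = 3*I*sqrt(70)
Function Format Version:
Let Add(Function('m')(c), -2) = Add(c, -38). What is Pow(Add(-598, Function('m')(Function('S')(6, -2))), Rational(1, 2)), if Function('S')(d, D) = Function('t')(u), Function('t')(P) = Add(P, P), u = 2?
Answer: Mul(3, I, Pow(70, Rational(1, 2))) ≈ Mul(25.100, I)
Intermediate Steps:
Function('t')(P) = Mul(2, P)
Function('S')(d, D) = 4 (Function('S')(d, D) = Mul(2, 2) = 4)
Function('m')(c) = Add(-36, c) (Function('m')(c) = Add(2, Add(c, -38)) = Add(2, Add(-38, c)) = Add(-36, c))
Pow(Add(-598, Function('m')(Function('S')(6, -2))), Rational(1, 2)) = Pow(Add(-598, Add(-36, 4)), Rational(1, 2)) = Pow(Add(-598, -32), Rational(1, 2)) = Pow(-630, Rational(1, 2)) = Mul(3, I, Pow(70, Rational(1, 2)))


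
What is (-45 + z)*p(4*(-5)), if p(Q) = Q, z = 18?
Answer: 540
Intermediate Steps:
(-45 + z)*p(4*(-5)) = (-45 + 18)*(4*(-5)) = -27*(-20) = 540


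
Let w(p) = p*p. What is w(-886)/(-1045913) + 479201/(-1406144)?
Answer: -1605019970937/1470704289472 ≈ -1.0913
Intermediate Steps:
w(p) = p²
w(-886)/(-1045913) + 479201/(-1406144) = (-886)²/(-1045913) + 479201/(-1406144) = 784996*(-1/1045913) + 479201*(-1/1406144) = -784996/1045913 - 479201/1406144 = -1605019970937/1470704289472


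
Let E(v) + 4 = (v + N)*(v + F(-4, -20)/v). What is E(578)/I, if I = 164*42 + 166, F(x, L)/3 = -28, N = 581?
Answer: 96775922/1019303 ≈ 94.943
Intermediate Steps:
F(x, L) = -84 (F(x, L) = 3*(-28) = -84)
E(v) = -4 + (581 + v)*(v - 84/v) (E(v) = -4 + (v + 581)*(v - 84/v) = -4 + (581 + v)*(v - 84/v))
I = 7054 (I = 6888 + 166 = 7054)
E(578)/I = (-88 + 578**2 - 48804/578 + 581*578)/7054 = (-88 + 334084 - 48804*1/578 + 335818)*(1/7054) = (-88 + 334084 - 24402/289 + 335818)*(1/7054) = (193551844/289)*(1/7054) = 96775922/1019303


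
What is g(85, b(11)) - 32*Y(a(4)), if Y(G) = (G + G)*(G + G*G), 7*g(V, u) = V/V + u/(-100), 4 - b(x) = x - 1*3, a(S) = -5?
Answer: 1120026/175 ≈ 6400.1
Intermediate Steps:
b(x) = 7 - x (b(x) = 4 - (x - 1*3) = 4 - (x - 3) = 4 - (-3 + x) = 4 + (3 - x) = 7 - x)
g(V, u) = ⅐ - u/700 (g(V, u) = (V/V + u/(-100))/7 = (1 + u*(-1/100))/7 = (1 - u/100)/7 = ⅐ - u/700)
Y(G) = 2*G*(G + G²) (Y(G) = (2*G)*(G + G²) = 2*G*(G + G²))
g(85, b(11)) - 32*Y(a(4)) = (⅐ - (7 - 1*11)/700) - 32*2*(-5)²*(1 - 5) = (⅐ - (7 - 11)/700) - 32*2*25*(-4) = (⅐ - 1/700*(-4)) - 32*(-200) = (⅐ + 1/175) - 1*(-6400) = 26/175 + 6400 = 1120026/175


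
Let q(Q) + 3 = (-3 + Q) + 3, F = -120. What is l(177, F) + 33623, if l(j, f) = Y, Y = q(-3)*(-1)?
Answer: 33629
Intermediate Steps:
q(Q) = -3 + Q (q(Q) = -3 + ((-3 + Q) + 3) = -3 + Q)
Y = 6 (Y = (-3 - 3)*(-1) = -6*(-1) = 6)
l(j, f) = 6
l(177, F) + 33623 = 6 + 33623 = 33629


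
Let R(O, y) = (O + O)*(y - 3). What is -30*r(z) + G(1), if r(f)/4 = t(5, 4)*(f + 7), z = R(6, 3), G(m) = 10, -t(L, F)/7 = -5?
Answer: -29390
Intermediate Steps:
t(L, F) = 35 (t(L, F) = -7*(-5) = 35)
R(O, y) = 2*O*(-3 + y) (R(O, y) = (2*O)*(-3 + y) = 2*O*(-3 + y))
z = 0 (z = 2*6*(-3 + 3) = 2*6*0 = 0)
r(f) = 980 + 140*f (r(f) = 4*(35*(f + 7)) = 4*(35*(7 + f)) = 4*(245 + 35*f) = 980 + 140*f)
-30*r(z) + G(1) = -30*(980 + 140*0) + 10 = -30*(980 + 0) + 10 = -30*980 + 10 = -29400 + 10 = -29390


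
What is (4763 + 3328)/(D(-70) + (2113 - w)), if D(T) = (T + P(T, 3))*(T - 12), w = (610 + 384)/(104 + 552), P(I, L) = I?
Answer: 2653848/4458007 ≈ 0.59530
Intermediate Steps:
w = 497/328 (w = 994/656 = 994*(1/656) = 497/328 ≈ 1.5152)
D(T) = 2*T*(-12 + T) (D(T) = (T + T)*(T - 12) = (2*T)*(-12 + T) = 2*T*(-12 + T))
(4763 + 3328)/(D(-70) + (2113 - w)) = (4763 + 3328)/(2*(-70)*(-12 - 70) + (2113 - 1*497/328)) = 8091/(2*(-70)*(-82) + (2113 - 497/328)) = 8091/(11480 + 692567/328) = 8091/(4458007/328) = 8091*(328/4458007) = 2653848/4458007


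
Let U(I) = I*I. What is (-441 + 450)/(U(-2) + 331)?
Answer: 9/335 ≈ 0.026866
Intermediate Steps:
U(I) = I²
(-441 + 450)/(U(-2) + 331) = (-441 + 450)/((-2)² + 331) = 9/(4 + 331) = 9/335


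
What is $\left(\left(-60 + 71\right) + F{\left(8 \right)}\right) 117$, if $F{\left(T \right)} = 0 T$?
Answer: $1287$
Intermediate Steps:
$F{\left(T \right)} = 0$
$\left(\left(-60 + 71\right) + F{\left(8 \right)}\right) 117 = \left(\left(-60 + 71\right) + 0\right) 117 = \left(11 + 0\right) 117 = 11 \cdot 117 = 1287$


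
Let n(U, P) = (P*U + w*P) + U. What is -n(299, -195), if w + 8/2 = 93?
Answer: 75361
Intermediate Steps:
w = 89 (w = -4 + 93 = 89)
n(U, P) = U + 89*P + P*U (n(U, P) = (P*U + 89*P) + U = (89*P + P*U) + U = U + 89*P + P*U)
-n(299, -195) = -(299 + 89*(-195) - 195*299) = -(299 - 17355 - 58305) = -1*(-75361) = 75361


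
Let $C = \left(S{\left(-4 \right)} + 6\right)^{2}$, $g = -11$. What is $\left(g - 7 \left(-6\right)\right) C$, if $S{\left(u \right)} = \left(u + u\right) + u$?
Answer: $1116$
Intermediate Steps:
$S{\left(u \right)} = 3 u$ ($S{\left(u \right)} = 2 u + u = 3 u$)
$C = 36$ ($C = \left(3 \left(-4\right) + 6\right)^{2} = \left(-12 + 6\right)^{2} = \left(-6\right)^{2} = 36$)
$\left(g - 7 \left(-6\right)\right) C = \left(-11 - 7 \left(-6\right)\right) 36 = \left(-11 - -42\right) 36 = \left(-11 + 42\right) 36 = 31 \cdot 36 = 1116$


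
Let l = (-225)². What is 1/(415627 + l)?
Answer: 1/466252 ≈ 2.1448e-6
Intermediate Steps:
l = 50625
1/(415627 + l) = 1/(415627 + 50625) = 1/466252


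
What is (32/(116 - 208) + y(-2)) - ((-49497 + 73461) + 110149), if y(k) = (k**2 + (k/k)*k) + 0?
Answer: -3084561/23 ≈ -1.3411e+5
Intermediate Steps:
y(k) = k + k**2 (y(k) = (k**2 + 1*k) + 0 = (k**2 + k) + 0 = (k + k**2) + 0 = k + k**2)
(32/(116 - 208) + y(-2)) - ((-49497 + 73461) + 110149) = (32/(116 - 208) - 2*(1 - 2)) - ((-49497 + 73461) + 110149) = (32/(-92) - 2*(-1)) - (23964 + 110149) = (-1/92*32 + 2) - 1*134113 = (-8/23 + 2) - 134113 = 38/23 - 134113 = -3084561/23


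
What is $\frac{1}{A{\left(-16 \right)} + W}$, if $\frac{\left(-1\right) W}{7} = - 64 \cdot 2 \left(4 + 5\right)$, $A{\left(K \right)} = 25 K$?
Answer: $\frac{1}{7664} \approx 0.00013048$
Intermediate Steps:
$W = 8064$ ($W = - 7 \left(- 64 \cdot 2 \left(4 + 5\right)\right) = - 7 \left(- 64 \cdot 2 \cdot 9\right) = - 7 \left(\left(-64\right) 18\right) = \left(-7\right) \left(-1152\right) = 8064$)
$\frac{1}{A{\left(-16 \right)} + W} = \frac{1}{25 \left(-16\right) + 8064} = \frac{1}{-400 + 8064} = \frac{1}{7664}$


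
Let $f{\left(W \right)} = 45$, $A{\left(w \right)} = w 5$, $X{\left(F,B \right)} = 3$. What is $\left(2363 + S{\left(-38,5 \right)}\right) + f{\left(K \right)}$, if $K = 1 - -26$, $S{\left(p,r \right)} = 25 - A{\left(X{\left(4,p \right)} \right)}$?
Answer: $2418$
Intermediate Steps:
$A{\left(w \right)} = 5 w$
$S{\left(p,r \right)} = 10$ ($S{\left(p,r \right)} = 25 - 5 \cdot 3 = 25 - 15 = 10$)
$K = 27$ ($K = 1 + 26 = 27$)
$\left(2363 + S{\left(-38,5 \right)}\right) + f{\left(K \right)} = \left(2363 + 10\right) + 45 = 2373 + 45 = 2418$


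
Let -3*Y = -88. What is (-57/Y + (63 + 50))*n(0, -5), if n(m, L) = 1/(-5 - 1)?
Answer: -9773/528 ≈ -18.509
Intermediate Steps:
Y = 88/3 (Y = -⅓*(-88) = 88/3 ≈ 29.333)
n(m, L) = -⅙ (n(m, L) = 1/(-6) = -⅙)
(-57/Y + (63 + 50))*n(0, -5) = (-57/88/3 + (63 + 50))*(-⅙) = (-57*3/88 + 113)*(-⅙) = (-171/88 + 113)*(-⅙) = (9773/88)*(-⅙) = -9773/528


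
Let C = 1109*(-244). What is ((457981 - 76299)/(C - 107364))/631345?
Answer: -190841/119311578100 ≈ -1.5995e-6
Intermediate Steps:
C = -270596
((457981 - 76299)/(C - 107364))/631345 = ((457981 - 76299)/(-270596 - 107364))/631345 = (381682/(-377960))*(1/631345) = (381682*(-1/377960))*(1/631345) = -190841/188980*1/631345 = -190841/119311578100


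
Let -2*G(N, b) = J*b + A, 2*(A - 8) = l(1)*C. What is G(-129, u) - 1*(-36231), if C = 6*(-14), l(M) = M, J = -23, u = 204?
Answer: 38594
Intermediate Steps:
C = -84
A = -34 (A = 8 + (1*(-84))/2 = 8 + (½)*(-84) = 8 - 42 = -34)
G(N, b) = 17 + 23*b/2 (G(N, b) = -(-23*b - 34)/2 = -(-34 - 23*b)/2 = 17 + 23*b/2)
G(-129, u) - 1*(-36231) = (17 + (23/2)*204) - 1*(-36231) = (17 + 2346) + 36231 = 2363 + 36231 = 38594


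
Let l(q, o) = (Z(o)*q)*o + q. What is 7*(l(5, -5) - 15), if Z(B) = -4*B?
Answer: -3570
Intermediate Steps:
l(q, o) = q - 4*q*o² (l(q, o) = ((-4*o)*q)*o + q = (-4*o*q)*o + q = -4*q*o² + q = q - 4*q*o²)
7*(l(5, -5) - 15) = 7*(5*(1 - 4*(-5)²) - 15) = 7*(5*(1 - 4*25) - 15) = 7*(5*(1 - 100) - 15) = 7*(5*(-99) - 15) = 7*(-495 - 15) = 7*(-510) = -3570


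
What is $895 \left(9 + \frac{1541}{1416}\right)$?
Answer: $\frac{12785075}{1416} \approx 9029.0$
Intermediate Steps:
$895 \left(9 + \frac{1541}{1416}\right) = 895 \cdot \frac{14285}{1416} = \frac{12785075}{1416}$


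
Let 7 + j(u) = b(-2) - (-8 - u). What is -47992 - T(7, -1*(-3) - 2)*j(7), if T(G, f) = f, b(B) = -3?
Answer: -47997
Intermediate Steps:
j(u) = -2 + u (j(u) = -7 + (-3 - (-8 - u)) = -7 + (-3 + (8 + u)) = -7 + (5 + u) = -2 + u)
-47992 - T(7, -1*(-3) - 2)*j(7) = -47992 - (-1*(-3) - 2)*(-2 + 7) = -47992 - (3 - 2)*5 = -47992 - 5 = -47997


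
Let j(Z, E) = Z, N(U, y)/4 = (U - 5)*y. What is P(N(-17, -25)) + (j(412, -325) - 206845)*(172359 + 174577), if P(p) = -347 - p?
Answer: -71619041835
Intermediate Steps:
N(U, y) = 4*y*(-5 + U) (N(U, y) = 4*((U - 5)*y) = 4*((-5 + U)*y) = 4*(y*(-5 + U)) = 4*y*(-5 + U))
P(N(-17, -25)) + (j(412, -325) - 206845)*(172359 + 174577) = (-347 - 4*(-25)*(-5 - 17)) + (412 - 206845)*(172359 + 174577) = (-347 - 4*(-25)*(-22)) - 206433*346936 = (-347 - 1*2200) - 71619039288 = (-347 - 2200) - 71619039288 = -2547 - 71619039288 = -71619041835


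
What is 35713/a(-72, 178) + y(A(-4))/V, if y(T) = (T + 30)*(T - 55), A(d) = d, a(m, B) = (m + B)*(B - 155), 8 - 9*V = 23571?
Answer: 875164447/57446594 ≈ 15.234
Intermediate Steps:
V = -23563/9 (V = 8/9 - ⅑*23571 = 8/9 - 2619 = -23563/9 ≈ -2618.1)
a(m, B) = (-155 + B)*(B + m) (a(m, B) = (B + m)*(-155 + B) = (-155 + B)*(B + m))
y(T) = (-55 + T)*(30 + T) (y(T) = (30 + T)*(-55 + T) = (-55 + T)*(30 + T))
35713/a(-72, 178) + y(A(-4))/V = 35713/(178² - 155*178 - 155*(-72) + 178*(-72)) + (-1650 + (-4)² - 25*(-4))/(-23563/9) = 35713/(31684 - 27590 + 11160 - 12816) + (-1650 + 16 + 100)*(-9/23563) = 35713/2438 - 1534*(-9/23563) = 35713*(1/2438) + 13806/23563 = 35713/2438 + 13806/23563 = 875164447/57446594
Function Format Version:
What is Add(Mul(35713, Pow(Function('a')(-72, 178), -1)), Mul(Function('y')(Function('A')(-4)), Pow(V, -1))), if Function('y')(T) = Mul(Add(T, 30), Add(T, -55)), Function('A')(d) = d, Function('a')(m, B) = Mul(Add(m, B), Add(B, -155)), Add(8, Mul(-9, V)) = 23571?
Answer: Rational(875164447, 57446594) ≈ 15.234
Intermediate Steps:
V = Rational(-23563, 9) (V = Add(Rational(8, 9), Mul(Rational(-1, 9), 23571)) = Add(Rational(8, 9), -2619) = Rational(-23563, 9) ≈ -2618.1)
Function('a')(m, B) = Mul(Add(-155, B), Add(B, m)) (Function('a')(m, B) = Mul(Add(B, m), Add(-155, B)) = Mul(Add(-155, B), Add(B, m)))
Function('y')(T) = Mul(Add(-55, T), Add(30, T)) (Function('y')(T) = Mul(Add(30, T), Add(-55, T)) = Mul(Add(-55, T), Add(30, T)))
Add(Mul(35713, Pow(Function('a')(-72, 178), -1)), Mul(Function('y')(Function('A')(-4)), Pow(V, -1))) = Add(Mul(35713, Pow(Add(Pow(178, 2), Mul(-155, 178), Mul(-155, -72), Mul(178, -72)), -1)), Mul(Add(-1650, Pow(-4, 2), Mul(-25, -4)), Pow(Rational(-23563, 9), -1))) = Add(Mul(35713, Pow(Add(31684, -27590, 11160, -12816), -1)), Mul(Add(-1650, 16, 100), Rational(-9, 23563))) = Add(Mul(35713, Pow(2438, -1)), Mul(-1534, Rational(-9, 23563))) = Add(Mul(35713, Rational(1, 2438)), Rational(13806, 23563)) = Add(Rational(35713, 2438), Rational(13806, 23563)) = Rational(875164447, 57446594)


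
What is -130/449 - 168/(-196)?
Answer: 1784/3143 ≈ 0.56761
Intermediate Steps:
-130/449 - 168/(-196) = -130*1/449 - 168*(-1/196) = -130/449 + 6/7 = 1784/3143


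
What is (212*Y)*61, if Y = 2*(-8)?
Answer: -206912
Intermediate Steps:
Y = -16
(212*Y)*61 = (212*(-16))*61 = -3392*61 = -206912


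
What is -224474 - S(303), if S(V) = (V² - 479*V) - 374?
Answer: -170772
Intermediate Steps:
S(V) = -374 + V² - 479*V
-224474 - S(303) = -224474 - (-374 + 303² - 479*303) = -224474 - (-374 + 91809 - 145137) = -224474 - 1*(-53702) = -224474 + 53702 = -170772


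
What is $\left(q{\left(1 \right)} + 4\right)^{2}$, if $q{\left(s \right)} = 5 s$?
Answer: $81$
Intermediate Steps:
$\left(q{\left(1 \right)} + 4\right)^{2} = \left(5 \cdot 1 + 4\right)^{2} = \left(5 + 4\right)^{2} = 9^{2} = 81$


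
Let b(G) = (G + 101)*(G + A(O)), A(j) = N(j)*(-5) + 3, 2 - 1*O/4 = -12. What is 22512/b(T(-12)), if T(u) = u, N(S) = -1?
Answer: -5628/89 ≈ -63.236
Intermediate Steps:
O = 56 (O = 8 - 4*(-12) = 8 + 48 = 56)
A(j) = 8 (A(j) = -1*(-5) + 3 = 5 + 3 = 8)
b(G) = (8 + G)*(101 + G) (b(G) = (G + 101)*(G + 8) = (101 + G)*(8 + G) = (8 + G)*(101 + G))
22512/b(T(-12)) = 22512/(808 + (-12)² + 109*(-12)) = 22512/(808 + 144 - 1308) = 22512/(-356) = 22512*(-1/356) = -5628/89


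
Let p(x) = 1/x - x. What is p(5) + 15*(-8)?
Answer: -624/5 ≈ -124.80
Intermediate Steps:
p(5) + 15*(-8) = (1/5 - 1*5) + 15*(-8) = (⅕ - 5) - 120 = -24/5 - 120 = -624/5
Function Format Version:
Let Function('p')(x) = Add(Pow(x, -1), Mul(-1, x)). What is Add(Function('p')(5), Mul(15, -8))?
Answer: Rational(-624, 5) ≈ -124.80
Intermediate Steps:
Add(Function('p')(5), Mul(15, -8)) = Add(Add(Pow(5, -1), Mul(-1, 5)), Mul(15, -8)) = Add(Add(Rational(1, 5), -5), -120) = Add(Rational(-24, 5), -120) = Rational(-624, 5)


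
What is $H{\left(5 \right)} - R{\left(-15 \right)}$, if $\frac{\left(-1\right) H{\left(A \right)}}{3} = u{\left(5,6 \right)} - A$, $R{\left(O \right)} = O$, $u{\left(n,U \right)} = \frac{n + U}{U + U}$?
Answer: $\frac{109}{4} \approx 27.25$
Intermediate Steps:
$u{\left(n,U \right)} = \frac{U + n}{2 U}$
$H{\left(A \right)} = - \frac{11}{4} + 3 A$ ($H{\left(A \right)} = - 3 \left(\frac{6 + 5}{2 \cdot 6} - A\right) = - 3 \left(\frac{1}{2} \cdot \frac{1}{6} \cdot 11 - A\right) = - 3 \left(\frac{11}{12} - A\right) = - \frac{11}{4} + 3 A$)
$H{\left(5 \right)} - R{\left(-15 \right)} = \left(- \frac{11}{4} + 3 \cdot 5\right) - -15 = \left(- \frac{11}{4} + 15\right) + 15 = \frac{49}{4} + 15 = \frac{109}{4}$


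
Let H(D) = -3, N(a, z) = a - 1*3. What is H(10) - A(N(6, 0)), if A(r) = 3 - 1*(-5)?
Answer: -11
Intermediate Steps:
N(a, z) = -3 + a (N(a, z) = a - 3 = -3 + a)
A(r) = 8 (A(r) = 3 + 5 = 8)
H(10) - A(N(6, 0)) = -3 - 1*8 = -3 - 8 = -11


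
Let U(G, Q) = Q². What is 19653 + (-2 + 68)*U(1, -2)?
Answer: 19917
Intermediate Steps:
19653 + (-2 + 68)*U(1, -2) = 19653 + (-2 + 68)*(-2)² = 19653 + 66*4 = 19653 + 264 = 19917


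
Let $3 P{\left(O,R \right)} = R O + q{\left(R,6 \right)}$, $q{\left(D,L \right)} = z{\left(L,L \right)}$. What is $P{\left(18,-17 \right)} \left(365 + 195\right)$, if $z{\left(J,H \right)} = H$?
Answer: $-56000$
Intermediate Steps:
$q{\left(D,L \right)} = L$
$P{\left(O,R \right)} = 2 + \frac{O R}{3}$ ($P{\left(O,R \right)} = \frac{R O + 6}{3} = \frac{O R + 6}{3} = \frac{6 + O R}{3} = 2 + \frac{O R}{3}$)
$P{\left(18,-17 \right)} \left(365 + 195\right) = \left(2 + \frac{1}{3} \cdot 18 \left(-17\right)\right) \left(365 + 195\right) = \left(2 - 102\right) 560 = \left(-100\right) 560 = -56000$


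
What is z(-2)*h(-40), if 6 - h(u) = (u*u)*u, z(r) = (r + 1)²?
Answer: 64006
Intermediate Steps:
z(r) = (1 + r)²
h(u) = 6 - u³ (h(u) = 6 - u*u*u = 6 - u²*u = 6 - u³)
z(-2)*h(-40) = (1 - 2)²*(6 - 1*(-40)³) = (-1)²*(6 - 1*(-64000)) = 1*(6 + 64000) = 1*64006 = 64006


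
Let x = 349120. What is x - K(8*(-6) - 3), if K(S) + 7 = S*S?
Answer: 346526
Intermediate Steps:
K(S) = -7 + S² (K(S) = -7 + S*S = -7 + S²)
x - K(8*(-6) - 3) = 349120 - (-7 + (8*(-6) - 3)²) = 349120 - (-7 + (-48 - 3)²) = 349120 - (-7 + (-51)²) = 349120 - (-7 + 2601) = 349120 - 1*2594 = 349120 - 2594 = 346526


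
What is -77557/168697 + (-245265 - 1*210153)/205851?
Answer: -30930945451/11575482049 ≈ -2.6721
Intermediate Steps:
-77557/168697 + (-245265 - 1*210153)/205851 = -77557*1/168697 + (-245265 - 210153)*(1/205851) = -77557/168697 - 455418*1/205851 = -77557/168697 - 151806/68617 = -30930945451/11575482049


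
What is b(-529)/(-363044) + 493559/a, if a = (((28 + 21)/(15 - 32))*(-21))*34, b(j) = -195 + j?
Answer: 44796280897/186786138 ≈ 239.83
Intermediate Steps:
a = 2058 (a = ((49/(-17))*(-21))*34 = ((49*(-1/17))*(-21))*34 = -49/17*(-21)*34 = (1029/17)*34 = 2058)
b(-529)/(-363044) + 493559/a = (-195 - 529)/(-363044) + 493559/2058 = -724*(-1/363044) + 493559*(1/2058) = 181/90761 + 493559/2058 = 44796280897/186786138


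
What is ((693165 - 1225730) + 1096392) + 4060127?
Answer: 4623954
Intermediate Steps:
((693165 - 1225730) + 1096392) + 4060127 = (-532565 + 1096392) + 4060127 = 563827 + 4060127 = 4623954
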